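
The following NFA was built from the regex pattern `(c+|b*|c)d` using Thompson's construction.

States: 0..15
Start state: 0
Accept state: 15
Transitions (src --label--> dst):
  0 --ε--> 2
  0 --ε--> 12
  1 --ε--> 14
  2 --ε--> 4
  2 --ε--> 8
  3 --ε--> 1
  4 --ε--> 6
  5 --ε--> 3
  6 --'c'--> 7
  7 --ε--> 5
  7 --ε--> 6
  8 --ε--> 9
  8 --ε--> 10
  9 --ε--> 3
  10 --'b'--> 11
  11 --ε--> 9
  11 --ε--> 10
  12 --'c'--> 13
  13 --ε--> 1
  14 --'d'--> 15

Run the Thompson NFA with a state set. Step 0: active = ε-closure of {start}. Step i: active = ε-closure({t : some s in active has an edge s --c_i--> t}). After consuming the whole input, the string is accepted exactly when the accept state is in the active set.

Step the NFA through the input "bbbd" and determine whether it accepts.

Answer: ACCEPT

Derivation:
start: ε-closure({0}) = {0,1,2,3,4,6,8,9,10,12,14}
'b' @ 1: {1,3,9,10,11,14}
'b' @ 2: {1,3,9,10,11,14}
'b' @ 3: {1,3,9,10,11,14}
'd' @ 4: {15}  (accept∈set)
end set {15} — state 15 in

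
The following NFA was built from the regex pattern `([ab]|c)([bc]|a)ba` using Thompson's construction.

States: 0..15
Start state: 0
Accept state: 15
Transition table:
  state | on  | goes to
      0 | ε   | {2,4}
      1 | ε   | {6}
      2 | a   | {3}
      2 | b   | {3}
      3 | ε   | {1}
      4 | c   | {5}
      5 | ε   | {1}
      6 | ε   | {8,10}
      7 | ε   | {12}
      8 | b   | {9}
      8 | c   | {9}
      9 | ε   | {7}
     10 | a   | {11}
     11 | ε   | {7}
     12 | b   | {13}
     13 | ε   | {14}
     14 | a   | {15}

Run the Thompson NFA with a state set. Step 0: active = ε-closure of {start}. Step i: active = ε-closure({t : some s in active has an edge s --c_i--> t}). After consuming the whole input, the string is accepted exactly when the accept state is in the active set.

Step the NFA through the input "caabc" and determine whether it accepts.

Answer: REJECT

Derivation:
initial (ε-close {0}): {0,2,4}
'c' @ 1: {1,5,6,8,10}
'a' @ 2: {7,11,12}
'a' @ 3: {}  — dead — no transitions
rest 'bc' ignored (set empty)
end set {} — state 15 not in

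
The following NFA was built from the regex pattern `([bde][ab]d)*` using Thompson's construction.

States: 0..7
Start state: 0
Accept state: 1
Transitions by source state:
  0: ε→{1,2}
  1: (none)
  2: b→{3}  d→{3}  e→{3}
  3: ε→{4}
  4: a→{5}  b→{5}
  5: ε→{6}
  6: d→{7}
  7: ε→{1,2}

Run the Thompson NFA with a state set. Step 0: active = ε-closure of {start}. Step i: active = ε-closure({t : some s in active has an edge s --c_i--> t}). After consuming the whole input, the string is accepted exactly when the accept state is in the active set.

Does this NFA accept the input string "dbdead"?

start: ε-closure({0}) = {0,1,2}
'd' @ 1: {3,4}
'b' @ 2: {5,6}
'd' @ 3: {1,2,7}  ✓accept
'e' @ 4: {3,4}
'a' @ 5: {5,6}
'd' @ 6: {1,2,7}  ✓accept
end set {1,2,7} — state 1 in

Answer: ACCEPT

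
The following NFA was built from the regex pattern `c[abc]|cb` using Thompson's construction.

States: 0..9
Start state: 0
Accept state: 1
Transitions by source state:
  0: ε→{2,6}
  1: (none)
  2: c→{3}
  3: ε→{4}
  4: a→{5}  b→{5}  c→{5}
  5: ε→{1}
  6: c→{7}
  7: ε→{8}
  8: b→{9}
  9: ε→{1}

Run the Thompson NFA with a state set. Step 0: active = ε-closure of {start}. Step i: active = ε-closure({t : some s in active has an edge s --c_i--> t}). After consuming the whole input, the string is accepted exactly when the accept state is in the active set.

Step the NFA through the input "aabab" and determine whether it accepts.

Answer: REJECT

Derivation:
initial (ε-close {0}): {0,2,6}
'a' @ 1: {}  — no active states
rest 'abab' ignored (set empty)
end set {} — state 1 not in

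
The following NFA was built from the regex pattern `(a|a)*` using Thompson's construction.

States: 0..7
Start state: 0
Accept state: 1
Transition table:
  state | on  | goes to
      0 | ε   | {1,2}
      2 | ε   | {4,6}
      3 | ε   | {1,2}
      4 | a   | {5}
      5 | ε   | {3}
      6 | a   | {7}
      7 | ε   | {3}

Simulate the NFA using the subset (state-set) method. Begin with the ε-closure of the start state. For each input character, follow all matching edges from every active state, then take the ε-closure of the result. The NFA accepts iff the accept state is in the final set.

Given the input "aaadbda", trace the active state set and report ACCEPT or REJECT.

initial (ε-close {0}): {0,1,2,4,6}
'a' @ 1: {1,2,3,4,5,6,7}  (accept∈set)
'a' @ 2: {1,2,3,4,5,6,7}  (accept∈set)
'a' @ 3: {1,2,3,4,5,6,7}  (accept∈set)
'd' @ 4: {}  — no active states
rest 'bda' ignored (set empty)
after full input: {}  (accept=1 not in)

Answer: REJECT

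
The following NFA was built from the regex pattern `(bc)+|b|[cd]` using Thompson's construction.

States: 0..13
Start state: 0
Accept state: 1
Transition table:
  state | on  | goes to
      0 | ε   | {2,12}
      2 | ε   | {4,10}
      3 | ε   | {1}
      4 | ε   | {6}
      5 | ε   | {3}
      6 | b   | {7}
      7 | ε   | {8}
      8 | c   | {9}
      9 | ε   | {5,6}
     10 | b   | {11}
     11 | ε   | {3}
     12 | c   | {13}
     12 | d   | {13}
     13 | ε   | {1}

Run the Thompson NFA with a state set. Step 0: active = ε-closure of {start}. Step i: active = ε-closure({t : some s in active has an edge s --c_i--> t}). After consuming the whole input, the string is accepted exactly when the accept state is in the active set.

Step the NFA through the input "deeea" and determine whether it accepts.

Answer: REJECT

Trace:
S₀ = ε-closure({0}) = {0,2,4,6,10,12}
'd' @ 1: {1,13}  [accepting]
'e' @ 2: {}  — no active states
rest 'eea' ignored (set empty)
after full input: {}  (accept=1 not in)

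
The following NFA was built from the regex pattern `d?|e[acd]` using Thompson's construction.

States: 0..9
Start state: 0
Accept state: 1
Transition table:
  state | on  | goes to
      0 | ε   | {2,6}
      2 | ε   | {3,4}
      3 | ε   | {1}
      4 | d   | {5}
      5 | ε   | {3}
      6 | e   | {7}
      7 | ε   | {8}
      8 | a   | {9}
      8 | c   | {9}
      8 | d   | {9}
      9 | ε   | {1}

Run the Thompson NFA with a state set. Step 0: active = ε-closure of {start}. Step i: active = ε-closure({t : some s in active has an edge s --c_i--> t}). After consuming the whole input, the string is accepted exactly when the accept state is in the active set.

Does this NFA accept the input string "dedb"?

Answer: REJECT

Trace:
initial (ε-close {0}): {0,1,2,3,4,6}
'd' @ 1: {1,3,5}  (accept∈set)
'e' @ 2: {}  — no active states
rest 'db' ignored (set empty)
end set {} — state 1 not in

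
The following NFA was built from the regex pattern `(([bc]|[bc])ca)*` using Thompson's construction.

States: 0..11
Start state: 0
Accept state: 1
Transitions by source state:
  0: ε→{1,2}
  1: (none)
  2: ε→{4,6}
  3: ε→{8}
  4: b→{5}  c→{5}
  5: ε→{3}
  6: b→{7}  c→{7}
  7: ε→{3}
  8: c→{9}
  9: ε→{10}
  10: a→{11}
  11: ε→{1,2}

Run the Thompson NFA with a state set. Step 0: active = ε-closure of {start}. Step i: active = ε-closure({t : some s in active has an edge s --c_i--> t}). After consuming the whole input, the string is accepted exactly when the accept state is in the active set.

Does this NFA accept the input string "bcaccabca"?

Answer: ACCEPT

Trace:
start: ε-closure({0}) = {0,1,2,4,6}
'b' @ 1: {3,5,7,8}
'c' @ 2: {9,10}
'a' @ 3: {1,2,4,6,11}  ✓accept
'c' @ 4: {3,5,7,8}
'c' @ 5: {9,10}
'a' @ 6: {1,2,4,6,11}  ✓accept
'b' @ 7: {3,5,7,8}
'c' @ 8: {9,10}
'a' @ 9: {1,2,4,6,11}  ✓accept
after full input: {1,2,4,6,11}  (accept=1 in)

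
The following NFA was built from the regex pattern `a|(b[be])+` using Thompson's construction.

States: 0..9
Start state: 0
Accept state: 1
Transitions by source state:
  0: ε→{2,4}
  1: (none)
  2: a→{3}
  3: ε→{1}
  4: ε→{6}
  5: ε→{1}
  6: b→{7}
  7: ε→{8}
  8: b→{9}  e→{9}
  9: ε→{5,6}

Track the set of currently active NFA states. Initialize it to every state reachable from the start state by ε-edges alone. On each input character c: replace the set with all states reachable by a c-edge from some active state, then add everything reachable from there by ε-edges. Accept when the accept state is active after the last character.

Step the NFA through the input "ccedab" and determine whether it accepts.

Answer: REJECT

Steps:
start: ε-closure({0}) = {0,2,4,6}
'c' @ 1: {}  — state set empty
rest 'cedab' ignored (set empty)
end set {} — state 1 not in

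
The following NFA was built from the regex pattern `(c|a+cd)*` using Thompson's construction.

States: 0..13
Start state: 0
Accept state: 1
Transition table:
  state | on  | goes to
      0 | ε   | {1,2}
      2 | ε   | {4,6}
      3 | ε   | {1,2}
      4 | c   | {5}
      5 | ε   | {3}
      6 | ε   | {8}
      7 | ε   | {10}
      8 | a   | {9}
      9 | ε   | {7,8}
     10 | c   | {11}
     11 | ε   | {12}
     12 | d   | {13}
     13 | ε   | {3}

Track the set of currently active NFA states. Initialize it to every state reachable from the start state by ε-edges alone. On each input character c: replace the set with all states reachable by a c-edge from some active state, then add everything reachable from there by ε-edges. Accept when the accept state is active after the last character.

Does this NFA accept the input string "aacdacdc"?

initial (ε-close {0}): {0,1,2,4,6,8}
'a' @ 1: {7,8,9,10}
'a' @ 2: {7,8,9,10}
'c' @ 3: {11,12}
'd' @ 4: {1,2,3,4,6,8,13}  ✓accept
'a' @ 5: {7,8,9,10}
'c' @ 6: {11,12}
'd' @ 7: {1,2,3,4,6,8,13}  ✓accept
'c' @ 8: {1,2,3,4,5,6,8}  ✓accept
after full input: {1,2,3,4,5,6,8}  (accept=1 in)

Answer: ACCEPT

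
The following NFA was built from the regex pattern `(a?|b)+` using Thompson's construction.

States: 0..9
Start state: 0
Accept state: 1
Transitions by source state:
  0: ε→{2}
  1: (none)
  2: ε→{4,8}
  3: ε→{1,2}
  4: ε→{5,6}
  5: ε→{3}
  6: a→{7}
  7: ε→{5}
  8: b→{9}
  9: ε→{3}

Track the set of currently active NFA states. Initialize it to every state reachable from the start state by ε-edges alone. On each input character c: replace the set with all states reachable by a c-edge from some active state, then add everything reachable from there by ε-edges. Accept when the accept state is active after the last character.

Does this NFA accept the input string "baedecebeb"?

Answer: REJECT

Steps:
start: ε-closure({0}) = {0,1,2,3,4,5,6,8}
'b' @ 1: {1,2,3,4,5,6,8,9}  ✓accept
'a' @ 2: {1,2,3,4,5,6,7,8}  ✓accept
'e' @ 3: {}  — dead — no transitions
rest 'decebeb' ignored (set empty)
final: {}; accept 1 not in set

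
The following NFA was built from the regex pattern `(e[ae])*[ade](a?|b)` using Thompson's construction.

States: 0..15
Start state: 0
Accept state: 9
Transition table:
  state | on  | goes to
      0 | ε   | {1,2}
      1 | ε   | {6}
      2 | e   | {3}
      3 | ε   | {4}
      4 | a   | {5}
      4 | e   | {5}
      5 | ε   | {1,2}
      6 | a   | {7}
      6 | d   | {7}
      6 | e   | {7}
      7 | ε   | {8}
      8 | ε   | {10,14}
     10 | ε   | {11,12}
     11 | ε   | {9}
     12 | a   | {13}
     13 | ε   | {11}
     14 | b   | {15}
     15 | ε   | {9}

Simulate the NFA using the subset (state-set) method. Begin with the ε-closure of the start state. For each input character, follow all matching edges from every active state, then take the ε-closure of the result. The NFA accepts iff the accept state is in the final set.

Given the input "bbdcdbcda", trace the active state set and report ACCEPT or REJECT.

start: ε-closure({0}) = {0,1,2,6}
'b' @ 1: {}  — state set empty
rest 'bdcdbcda' ignored (set empty)
after full input: {}  (accept=9 not in)

Answer: REJECT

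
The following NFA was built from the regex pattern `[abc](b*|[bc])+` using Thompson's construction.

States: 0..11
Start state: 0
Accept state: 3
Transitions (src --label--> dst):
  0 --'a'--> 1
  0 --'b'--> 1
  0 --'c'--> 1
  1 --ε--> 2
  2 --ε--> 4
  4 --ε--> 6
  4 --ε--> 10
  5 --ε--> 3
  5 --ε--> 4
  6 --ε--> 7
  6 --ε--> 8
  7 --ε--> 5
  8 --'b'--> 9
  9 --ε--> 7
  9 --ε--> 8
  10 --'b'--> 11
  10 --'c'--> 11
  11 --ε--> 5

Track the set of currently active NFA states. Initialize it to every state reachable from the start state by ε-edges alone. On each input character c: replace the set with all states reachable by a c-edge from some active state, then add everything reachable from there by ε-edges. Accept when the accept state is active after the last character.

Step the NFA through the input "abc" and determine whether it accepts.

start: ε-closure({0}) = {0}
'a' @ 1: {1,2,3,4,5,6,7,8,10}  [accepting]
'b' @ 2: {3,4,5,6,7,8,9,10,11}  [accepting]
'c' @ 3: {3,4,5,6,7,8,10,11}  [accepting]
after full input: {3,4,5,6,7,8,10,11}  (accept=3 in)

Answer: ACCEPT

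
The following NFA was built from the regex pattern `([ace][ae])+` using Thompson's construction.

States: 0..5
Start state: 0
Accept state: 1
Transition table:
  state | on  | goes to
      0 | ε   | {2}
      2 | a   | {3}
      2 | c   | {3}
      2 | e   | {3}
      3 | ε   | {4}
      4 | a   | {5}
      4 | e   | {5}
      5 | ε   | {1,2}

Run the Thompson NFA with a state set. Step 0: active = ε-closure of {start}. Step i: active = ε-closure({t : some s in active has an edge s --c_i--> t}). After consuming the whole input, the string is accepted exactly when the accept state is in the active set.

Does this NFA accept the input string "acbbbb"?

Answer: REJECT

Steps:
S₀ = ε-closure({0}) = {0,2}
'a' @ 1: {3,4}
'c' @ 2: {}  — no active states
rest 'bbbb' ignored (set empty)
after full input: {}  (accept=1 not in)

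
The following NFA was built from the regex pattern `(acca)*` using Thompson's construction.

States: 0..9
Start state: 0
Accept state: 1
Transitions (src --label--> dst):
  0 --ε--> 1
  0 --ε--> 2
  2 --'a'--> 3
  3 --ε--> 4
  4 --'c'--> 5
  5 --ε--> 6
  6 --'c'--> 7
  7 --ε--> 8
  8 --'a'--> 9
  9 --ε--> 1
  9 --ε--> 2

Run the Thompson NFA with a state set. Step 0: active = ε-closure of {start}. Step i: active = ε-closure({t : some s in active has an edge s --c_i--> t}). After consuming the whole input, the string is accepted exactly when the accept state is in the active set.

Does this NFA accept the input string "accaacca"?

Answer: ACCEPT

Steps:
start: ε-closure({0}) = {0,1,2}
'a' @ 1: {3,4}
'c' @ 2: {5,6}
'c' @ 3: {7,8}
'a' @ 4: {1,2,9}  (accept∈set)
'a' @ 5: {3,4}
'c' @ 6: {5,6}
'c' @ 7: {7,8}
'a' @ 8: {1,2,9}  (accept∈set)
end set {1,2,9} — state 1 in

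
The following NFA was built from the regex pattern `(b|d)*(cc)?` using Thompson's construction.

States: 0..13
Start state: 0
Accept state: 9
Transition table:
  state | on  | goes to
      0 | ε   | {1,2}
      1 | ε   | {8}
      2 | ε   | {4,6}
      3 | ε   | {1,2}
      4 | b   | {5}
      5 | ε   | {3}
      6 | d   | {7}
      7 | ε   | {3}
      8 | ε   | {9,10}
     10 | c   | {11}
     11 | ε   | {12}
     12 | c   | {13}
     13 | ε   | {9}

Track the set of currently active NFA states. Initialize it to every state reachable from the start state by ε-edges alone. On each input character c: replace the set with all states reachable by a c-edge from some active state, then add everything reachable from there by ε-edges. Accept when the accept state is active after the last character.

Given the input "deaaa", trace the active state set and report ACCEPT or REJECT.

start: ε-closure({0}) = {0,1,2,4,6,8,9,10}
'd' @ 1: {1,2,3,4,6,7,8,9,10}  [accepting]
'e' @ 2: {}  — dead — no transitions
rest 'aaa' ignored (set empty)
end set {} — state 9 not in

Answer: REJECT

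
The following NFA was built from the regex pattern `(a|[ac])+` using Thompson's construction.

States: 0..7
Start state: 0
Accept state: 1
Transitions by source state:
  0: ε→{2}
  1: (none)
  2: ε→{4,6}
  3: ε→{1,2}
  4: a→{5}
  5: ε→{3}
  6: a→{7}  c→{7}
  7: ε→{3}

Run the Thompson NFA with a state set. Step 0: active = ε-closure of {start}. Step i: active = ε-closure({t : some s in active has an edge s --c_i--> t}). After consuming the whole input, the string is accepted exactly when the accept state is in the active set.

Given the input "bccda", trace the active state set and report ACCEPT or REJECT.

initial (ε-close {0}): {0,2,4,6}
'b' @ 1: {}  — dead — no transitions
rest 'ccda' ignored (set empty)
final: {}; accept 1 not in set

Answer: REJECT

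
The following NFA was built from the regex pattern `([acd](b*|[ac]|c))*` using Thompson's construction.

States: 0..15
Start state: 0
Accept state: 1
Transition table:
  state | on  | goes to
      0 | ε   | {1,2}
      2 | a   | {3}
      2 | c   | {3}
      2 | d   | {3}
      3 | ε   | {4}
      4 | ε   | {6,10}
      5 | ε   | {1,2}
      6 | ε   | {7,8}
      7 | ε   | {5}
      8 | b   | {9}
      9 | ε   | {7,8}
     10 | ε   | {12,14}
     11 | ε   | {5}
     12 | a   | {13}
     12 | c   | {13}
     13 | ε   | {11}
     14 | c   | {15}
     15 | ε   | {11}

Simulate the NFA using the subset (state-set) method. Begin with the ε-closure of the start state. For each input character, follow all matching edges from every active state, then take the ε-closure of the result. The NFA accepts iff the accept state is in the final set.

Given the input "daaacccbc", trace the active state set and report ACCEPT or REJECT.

start: ε-closure({0}) = {0,1,2}
'd' @ 1: {1,2,3,4,5,6,7,8,10,12,14}  [accepting]
'a' @ 2: {1,2,3,4,5,6,7,8,10,11,12,13,14}  [accepting]
'a' @ 3: {1,2,3,4,5,6,7,8,10,11,12,13,14}  [accepting]
'a' @ 4: {1,2,3,4,5,6,7,8,10,11,12,13,14}  [accepting]
'c' @ 5: {1,2,3,4,5,6,7,8,10,11,12,13,14,15}  [accepting]
'c' @ 6: {1,2,3,4,5,6,7,8,10,11,12,13,14,15}  [accepting]
'c' @ 7: {1,2,3,4,5,6,7,8,10,11,12,13,14,15}  [accepting]
'b' @ 8: {1,2,5,7,8,9}  [accepting]
'c' @ 9: {1,2,3,4,5,6,7,8,10,12,14}  [accepting]
end set {1,2,3,4,5,6,7,8,10,12,14} — state 1 in

Answer: ACCEPT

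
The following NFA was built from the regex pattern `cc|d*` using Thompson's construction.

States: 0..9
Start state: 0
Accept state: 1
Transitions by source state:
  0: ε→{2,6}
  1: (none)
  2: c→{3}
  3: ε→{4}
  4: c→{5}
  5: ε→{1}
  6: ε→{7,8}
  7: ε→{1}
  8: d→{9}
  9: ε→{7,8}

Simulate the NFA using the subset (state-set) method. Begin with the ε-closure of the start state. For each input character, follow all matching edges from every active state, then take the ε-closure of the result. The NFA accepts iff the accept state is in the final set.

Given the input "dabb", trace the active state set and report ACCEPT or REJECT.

S₀ = ε-closure({0}) = {0,1,2,6,7,8}
'd' @ 1: {1,7,8,9}  ✓accept
'a' @ 2: {}  — dead — no transitions
rest 'bb' ignored (set empty)
after full input: {}  (accept=1 not in)

Answer: REJECT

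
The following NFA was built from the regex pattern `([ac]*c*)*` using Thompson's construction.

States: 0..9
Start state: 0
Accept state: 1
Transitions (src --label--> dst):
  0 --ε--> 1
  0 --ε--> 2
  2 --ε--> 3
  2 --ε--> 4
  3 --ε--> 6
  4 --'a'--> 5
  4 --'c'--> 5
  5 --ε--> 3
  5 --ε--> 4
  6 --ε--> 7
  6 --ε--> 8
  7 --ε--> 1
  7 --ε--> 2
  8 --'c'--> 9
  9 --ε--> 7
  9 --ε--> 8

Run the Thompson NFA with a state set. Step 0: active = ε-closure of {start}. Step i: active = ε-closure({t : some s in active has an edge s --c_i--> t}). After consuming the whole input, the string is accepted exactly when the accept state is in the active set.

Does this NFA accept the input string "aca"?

Answer: ACCEPT

Steps:
start: ε-closure({0}) = {0,1,2,3,4,6,7,8}
'a' @ 1: {1,2,3,4,5,6,7,8}  [accepting]
'c' @ 2: {1,2,3,4,5,6,7,8,9}  [accepting]
'a' @ 3: {1,2,3,4,5,6,7,8}  [accepting]
after full input: {1,2,3,4,5,6,7,8}  (accept=1 in)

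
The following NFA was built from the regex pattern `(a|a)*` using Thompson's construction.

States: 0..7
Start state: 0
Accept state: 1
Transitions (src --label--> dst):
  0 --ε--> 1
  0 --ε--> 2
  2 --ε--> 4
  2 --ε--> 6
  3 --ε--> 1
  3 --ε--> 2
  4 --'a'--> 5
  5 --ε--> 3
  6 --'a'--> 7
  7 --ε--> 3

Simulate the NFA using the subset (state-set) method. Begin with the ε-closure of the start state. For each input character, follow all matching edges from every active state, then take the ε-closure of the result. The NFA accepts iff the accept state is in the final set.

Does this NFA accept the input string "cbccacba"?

Answer: REJECT

Derivation:
initial (ε-close {0}): {0,1,2,4,6}
'c' @ 1: {}  — state set empty
rest 'bccacba' ignored (set empty)
end set {} — state 1 not in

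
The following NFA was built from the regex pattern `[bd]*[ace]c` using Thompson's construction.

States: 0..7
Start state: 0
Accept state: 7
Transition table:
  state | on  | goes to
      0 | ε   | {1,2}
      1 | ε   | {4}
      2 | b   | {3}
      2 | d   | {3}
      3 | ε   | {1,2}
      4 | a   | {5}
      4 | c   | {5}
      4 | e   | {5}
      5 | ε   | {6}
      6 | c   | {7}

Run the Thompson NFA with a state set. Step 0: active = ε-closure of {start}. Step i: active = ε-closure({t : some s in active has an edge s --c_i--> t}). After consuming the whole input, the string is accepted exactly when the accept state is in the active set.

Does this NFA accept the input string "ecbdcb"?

initial (ε-close {0}): {0,1,2,4}
'e' @ 1: {5,6}
'c' @ 2: {7}  [accepting]
'b' @ 3: {}  — no active states
rest 'dcb' ignored (set empty)
end set {} — state 7 not in

Answer: REJECT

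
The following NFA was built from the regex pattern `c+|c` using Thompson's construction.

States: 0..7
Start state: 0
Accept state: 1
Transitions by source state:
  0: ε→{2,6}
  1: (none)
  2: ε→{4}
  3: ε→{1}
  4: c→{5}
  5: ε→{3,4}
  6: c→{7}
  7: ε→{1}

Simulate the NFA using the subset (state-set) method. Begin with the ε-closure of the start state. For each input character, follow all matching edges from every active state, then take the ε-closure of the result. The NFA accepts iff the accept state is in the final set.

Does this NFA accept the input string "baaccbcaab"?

S₀ = ε-closure({0}) = {0,2,4,6}
'b' @ 1: {}  — no active states
rest 'aaccbcaab' ignored (set empty)
after full input: {}  (accept=1 not in)

Answer: REJECT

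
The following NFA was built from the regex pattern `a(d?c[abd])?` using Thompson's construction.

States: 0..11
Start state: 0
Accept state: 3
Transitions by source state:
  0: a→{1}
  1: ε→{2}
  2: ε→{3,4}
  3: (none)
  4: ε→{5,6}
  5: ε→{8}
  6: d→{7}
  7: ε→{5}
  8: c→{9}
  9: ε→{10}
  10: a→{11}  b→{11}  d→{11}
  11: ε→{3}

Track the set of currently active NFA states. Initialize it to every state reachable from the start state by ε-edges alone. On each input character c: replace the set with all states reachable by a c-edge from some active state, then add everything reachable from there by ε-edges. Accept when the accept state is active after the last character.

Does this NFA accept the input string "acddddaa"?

start: ε-closure({0}) = {0}
'a' @ 1: {1,2,3,4,5,6,8}  ✓accept
'c' @ 2: {9,10}
'd' @ 3: {3,11}  ✓accept
'd' @ 4: {}  — state set empty
rest 'ddaa' ignored (set empty)
end set {} — state 3 not in

Answer: REJECT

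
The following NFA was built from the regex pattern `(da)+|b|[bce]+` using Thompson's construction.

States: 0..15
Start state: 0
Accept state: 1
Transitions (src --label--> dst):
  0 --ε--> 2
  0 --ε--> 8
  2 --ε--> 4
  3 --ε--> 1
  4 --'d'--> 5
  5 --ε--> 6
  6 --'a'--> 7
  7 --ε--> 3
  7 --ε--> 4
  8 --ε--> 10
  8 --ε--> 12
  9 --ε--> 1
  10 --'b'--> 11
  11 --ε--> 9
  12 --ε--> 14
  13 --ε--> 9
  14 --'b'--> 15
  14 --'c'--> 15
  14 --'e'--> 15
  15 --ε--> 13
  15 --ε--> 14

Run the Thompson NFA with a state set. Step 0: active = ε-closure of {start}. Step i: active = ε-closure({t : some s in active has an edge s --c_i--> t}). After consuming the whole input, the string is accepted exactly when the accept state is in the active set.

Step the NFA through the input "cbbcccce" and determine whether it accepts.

start: ε-closure({0}) = {0,2,4,8,10,12,14}
'c' @ 1: {1,9,13,14,15}  [accepting]
'b' @ 2: {1,9,13,14,15}  [accepting]
'b' @ 3: {1,9,13,14,15}  [accepting]
'c' @ 4: {1,9,13,14,15}  [accepting]
'c' @ 5: {1,9,13,14,15}  [accepting]
'c' @ 6: {1,9,13,14,15}  [accepting]
'c' @ 7: {1,9,13,14,15}  [accepting]
'e' @ 8: {1,9,13,14,15}  [accepting]
after full input: {1,9,13,14,15}  (accept=1 in)

Answer: ACCEPT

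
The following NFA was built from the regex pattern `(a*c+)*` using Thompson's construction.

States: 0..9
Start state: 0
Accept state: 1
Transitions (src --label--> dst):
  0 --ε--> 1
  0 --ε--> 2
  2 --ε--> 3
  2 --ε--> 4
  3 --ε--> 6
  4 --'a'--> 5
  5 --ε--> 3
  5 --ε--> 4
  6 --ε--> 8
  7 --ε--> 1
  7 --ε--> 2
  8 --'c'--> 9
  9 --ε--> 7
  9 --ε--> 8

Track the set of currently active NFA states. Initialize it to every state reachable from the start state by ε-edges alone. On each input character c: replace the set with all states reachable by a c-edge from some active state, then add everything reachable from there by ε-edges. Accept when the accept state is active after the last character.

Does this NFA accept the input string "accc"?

Answer: ACCEPT

Steps:
S₀ = ε-closure({0}) = {0,1,2,3,4,6,8}
'a' @ 1: {3,4,5,6,8}
'c' @ 2: {1,2,3,4,6,7,8,9}  (accept∈set)
'c' @ 3: {1,2,3,4,6,7,8,9}  (accept∈set)
'c' @ 4: {1,2,3,4,6,7,8,9}  (accept∈set)
final: {1,2,3,4,6,7,8,9}; accept 1 in set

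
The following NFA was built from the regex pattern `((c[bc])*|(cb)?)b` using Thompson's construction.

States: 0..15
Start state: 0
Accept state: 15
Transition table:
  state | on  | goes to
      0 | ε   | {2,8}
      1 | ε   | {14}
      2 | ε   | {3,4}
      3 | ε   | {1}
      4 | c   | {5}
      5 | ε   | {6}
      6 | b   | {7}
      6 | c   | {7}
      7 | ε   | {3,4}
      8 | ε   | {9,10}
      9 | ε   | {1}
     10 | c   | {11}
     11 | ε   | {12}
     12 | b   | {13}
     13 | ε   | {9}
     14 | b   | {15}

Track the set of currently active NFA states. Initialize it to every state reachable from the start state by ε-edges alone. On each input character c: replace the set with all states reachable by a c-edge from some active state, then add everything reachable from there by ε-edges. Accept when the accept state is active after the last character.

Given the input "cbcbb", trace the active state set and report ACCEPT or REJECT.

Answer: ACCEPT

Trace:
start: ε-closure({0}) = {0,1,2,3,4,8,9,10,14}
'c' @ 1: {5,6,11,12}
'b' @ 2: {1,3,4,7,9,13,14}
'c' @ 3: {5,6}
'b' @ 4: {1,3,4,7,14}
'b' @ 5: {15}  (accept∈set)
end set {15} — state 15 in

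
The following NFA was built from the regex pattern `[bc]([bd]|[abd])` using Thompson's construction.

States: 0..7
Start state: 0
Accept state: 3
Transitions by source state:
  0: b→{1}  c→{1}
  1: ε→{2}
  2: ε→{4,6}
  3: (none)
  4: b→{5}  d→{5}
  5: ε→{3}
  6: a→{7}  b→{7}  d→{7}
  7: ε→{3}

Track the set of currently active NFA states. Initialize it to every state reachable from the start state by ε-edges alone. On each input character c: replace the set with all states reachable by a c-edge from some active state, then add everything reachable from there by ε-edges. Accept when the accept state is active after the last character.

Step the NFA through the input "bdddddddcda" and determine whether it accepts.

initial (ε-close {0}): {0}
'b' @ 1: {1,2,4,6}
'd' @ 2: {3,5,7}  ✓accept
'd' @ 3: {}  — state set empty
rest 'dddddcda' ignored (set empty)
final: {}; accept 3 not in set

Answer: REJECT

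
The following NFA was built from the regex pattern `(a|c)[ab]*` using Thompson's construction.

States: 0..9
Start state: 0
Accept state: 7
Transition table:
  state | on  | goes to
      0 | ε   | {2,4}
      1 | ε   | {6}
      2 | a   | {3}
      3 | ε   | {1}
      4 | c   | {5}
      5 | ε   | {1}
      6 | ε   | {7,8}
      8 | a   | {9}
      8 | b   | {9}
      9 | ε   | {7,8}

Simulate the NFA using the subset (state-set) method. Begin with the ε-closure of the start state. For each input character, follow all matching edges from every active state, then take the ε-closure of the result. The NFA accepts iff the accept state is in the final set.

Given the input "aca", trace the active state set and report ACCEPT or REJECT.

Answer: REJECT

Trace:
S₀ = ε-closure({0}) = {0,2,4}
'a' @ 1: {1,3,6,7,8}  [accepting]
'c' @ 2: {}  — state set empty
rest 'a' ignored (set empty)
final: {}; accept 7 not in set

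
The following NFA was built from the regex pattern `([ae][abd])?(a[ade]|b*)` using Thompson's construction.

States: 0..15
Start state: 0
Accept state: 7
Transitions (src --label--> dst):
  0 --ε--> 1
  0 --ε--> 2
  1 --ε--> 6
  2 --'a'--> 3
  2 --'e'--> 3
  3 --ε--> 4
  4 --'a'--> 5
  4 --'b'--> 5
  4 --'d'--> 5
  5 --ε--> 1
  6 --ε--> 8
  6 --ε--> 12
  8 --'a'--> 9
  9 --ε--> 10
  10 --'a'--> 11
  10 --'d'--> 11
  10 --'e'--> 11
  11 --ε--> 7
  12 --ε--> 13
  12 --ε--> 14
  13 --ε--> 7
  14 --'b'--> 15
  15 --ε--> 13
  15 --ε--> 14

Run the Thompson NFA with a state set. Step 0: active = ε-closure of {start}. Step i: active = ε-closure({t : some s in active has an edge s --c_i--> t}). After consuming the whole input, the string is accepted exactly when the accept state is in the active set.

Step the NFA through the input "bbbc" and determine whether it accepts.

S₀ = ε-closure({0}) = {0,1,2,6,7,8,12,13,14}
'b' @ 1: {7,13,14,15}  ✓accept
'b' @ 2: {7,13,14,15}  ✓accept
'b' @ 3: {7,13,14,15}  ✓accept
'c' @ 4: {}  — no active states
end set {} — state 7 not in

Answer: REJECT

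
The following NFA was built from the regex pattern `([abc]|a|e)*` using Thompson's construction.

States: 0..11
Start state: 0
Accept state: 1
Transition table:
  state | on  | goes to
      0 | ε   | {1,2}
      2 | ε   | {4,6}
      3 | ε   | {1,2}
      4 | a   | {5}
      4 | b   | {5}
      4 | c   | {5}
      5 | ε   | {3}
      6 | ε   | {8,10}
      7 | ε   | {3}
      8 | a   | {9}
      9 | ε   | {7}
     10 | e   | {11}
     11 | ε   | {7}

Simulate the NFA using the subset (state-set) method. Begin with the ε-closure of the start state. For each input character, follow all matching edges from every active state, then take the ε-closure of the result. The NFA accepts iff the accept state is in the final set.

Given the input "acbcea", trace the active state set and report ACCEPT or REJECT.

initial (ε-close {0}): {0,1,2,4,6,8,10}
'a' @ 1: {1,2,3,4,5,6,7,8,9,10}  (accept∈set)
'c' @ 2: {1,2,3,4,5,6,8,10}  (accept∈set)
'b' @ 3: {1,2,3,4,5,6,8,10}  (accept∈set)
'c' @ 4: {1,2,3,4,5,6,8,10}  (accept∈set)
'e' @ 5: {1,2,3,4,6,7,8,10,11}  (accept∈set)
'a' @ 6: {1,2,3,4,5,6,7,8,9,10}  (accept∈set)
after full input: {1,2,3,4,5,6,7,8,9,10}  (accept=1 in)

Answer: ACCEPT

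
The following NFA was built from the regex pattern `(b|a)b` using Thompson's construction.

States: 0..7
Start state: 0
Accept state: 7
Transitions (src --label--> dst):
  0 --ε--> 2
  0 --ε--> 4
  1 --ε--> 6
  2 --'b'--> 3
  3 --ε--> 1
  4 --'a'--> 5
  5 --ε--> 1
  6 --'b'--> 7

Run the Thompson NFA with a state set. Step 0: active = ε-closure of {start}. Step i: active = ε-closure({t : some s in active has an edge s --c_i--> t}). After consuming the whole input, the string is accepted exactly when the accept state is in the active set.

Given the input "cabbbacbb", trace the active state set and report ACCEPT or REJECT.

Answer: REJECT

Derivation:
initial (ε-close {0}): {0,2,4}
'c' @ 1: {}  — no active states
rest 'abbbacbb' ignored (set empty)
final: {}; accept 7 not in set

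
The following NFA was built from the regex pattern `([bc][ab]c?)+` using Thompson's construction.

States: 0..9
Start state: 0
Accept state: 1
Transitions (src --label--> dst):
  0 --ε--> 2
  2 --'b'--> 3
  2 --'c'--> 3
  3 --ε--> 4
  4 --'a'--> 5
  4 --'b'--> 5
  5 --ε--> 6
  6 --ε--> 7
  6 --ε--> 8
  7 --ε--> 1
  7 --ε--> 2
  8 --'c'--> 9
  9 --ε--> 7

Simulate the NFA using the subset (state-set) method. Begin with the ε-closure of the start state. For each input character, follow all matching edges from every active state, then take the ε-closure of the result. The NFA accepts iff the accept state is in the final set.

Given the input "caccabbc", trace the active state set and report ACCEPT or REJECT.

S₀ = ε-closure({0}) = {0,2}
'c' @ 1: {3,4}
'a' @ 2: {1,2,5,6,7,8}  ✓accept
'c' @ 3: {1,2,3,4,7,9}  ✓accept
'c' @ 4: {3,4}
'a' @ 5: {1,2,5,6,7,8}  ✓accept
'b' @ 6: {3,4}
'b' @ 7: {1,2,5,6,7,8}  ✓accept
'c' @ 8: {1,2,3,4,7,9}  ✓accept
final: {1,2,3,4,7,9}; accept 1 in set

Answer: ACCEPT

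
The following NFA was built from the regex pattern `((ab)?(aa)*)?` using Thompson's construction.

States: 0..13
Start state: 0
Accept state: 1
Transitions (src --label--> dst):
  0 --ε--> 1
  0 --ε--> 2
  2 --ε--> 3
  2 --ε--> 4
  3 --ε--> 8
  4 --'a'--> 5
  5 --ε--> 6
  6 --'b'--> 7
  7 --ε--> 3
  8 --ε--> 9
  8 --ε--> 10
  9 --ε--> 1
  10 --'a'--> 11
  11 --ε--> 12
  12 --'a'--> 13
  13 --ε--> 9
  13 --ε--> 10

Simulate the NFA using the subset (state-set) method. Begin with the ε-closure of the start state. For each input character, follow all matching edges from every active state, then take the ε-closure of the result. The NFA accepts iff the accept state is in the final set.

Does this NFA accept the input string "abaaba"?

start: ε-closure({0}) = {0,1,2,3,4,8,9,10}
'a' @ 1: {5,6,11,12}
'b' @ 2: {1,3,7,8,9,10}  ✓accept
'a' @ 3: {11,12}
'a' @ 4: {1,9,10,13}  ✓accept
'b' @ 5: {}  — dead — no transitions
rest 'a' ignored (set empty)
end set {} — state 1 not in

Answer: REJECT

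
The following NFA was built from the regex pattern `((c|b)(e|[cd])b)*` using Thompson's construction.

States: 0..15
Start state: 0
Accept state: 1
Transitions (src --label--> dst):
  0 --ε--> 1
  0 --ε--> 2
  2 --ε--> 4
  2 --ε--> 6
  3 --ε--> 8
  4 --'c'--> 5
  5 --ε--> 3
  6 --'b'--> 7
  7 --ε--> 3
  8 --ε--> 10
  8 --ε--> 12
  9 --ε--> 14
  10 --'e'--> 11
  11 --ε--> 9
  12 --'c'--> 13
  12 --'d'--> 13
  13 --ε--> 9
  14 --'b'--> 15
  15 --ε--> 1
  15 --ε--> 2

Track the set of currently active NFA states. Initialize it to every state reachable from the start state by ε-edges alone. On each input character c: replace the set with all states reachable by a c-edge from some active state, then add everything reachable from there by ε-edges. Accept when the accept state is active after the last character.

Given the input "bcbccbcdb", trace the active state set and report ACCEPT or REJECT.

initial (ε-close {0}): {0,1,2,4,6}
'b' @ 1: {3,7,8,10,12}
'c' @ 2: {9,13,14}
'b' @ 3: {1,2,4,6,15}  ✓accept
'c' @ 4: {3,5,8,10,12}
'c' @ 5: {9,13,14}
'b' @ 6: {1,2,4,6,15}  ✓accept
'c' @ 7: {3,5,8,10,12}
'd' @ 8: {9,13,14}
'b' @ 9: {1,2,4,6,15}  ✓accept
after full input: {1,2,4,6,15}  (accept=1 in)

Answer: ACCEPT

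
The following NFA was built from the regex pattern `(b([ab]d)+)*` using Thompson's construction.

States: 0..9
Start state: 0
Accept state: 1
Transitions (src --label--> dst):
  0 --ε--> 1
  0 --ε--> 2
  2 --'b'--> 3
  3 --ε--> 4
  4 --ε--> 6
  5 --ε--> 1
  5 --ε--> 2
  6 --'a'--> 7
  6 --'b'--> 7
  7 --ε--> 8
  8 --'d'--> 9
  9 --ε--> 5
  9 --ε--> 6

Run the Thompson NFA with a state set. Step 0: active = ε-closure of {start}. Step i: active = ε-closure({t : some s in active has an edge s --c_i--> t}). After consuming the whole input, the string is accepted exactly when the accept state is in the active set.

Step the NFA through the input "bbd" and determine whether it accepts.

initial (ε-close {0}): {0,1,2}
'b' @ 1: {3,4,6}
'b' @ 2: {7,8}
'd' @ 3: {1,2,5,6,9}  (accept∈set)
final: {1,2,5,6,9}; accept 1 in set

Answer: ACCEPT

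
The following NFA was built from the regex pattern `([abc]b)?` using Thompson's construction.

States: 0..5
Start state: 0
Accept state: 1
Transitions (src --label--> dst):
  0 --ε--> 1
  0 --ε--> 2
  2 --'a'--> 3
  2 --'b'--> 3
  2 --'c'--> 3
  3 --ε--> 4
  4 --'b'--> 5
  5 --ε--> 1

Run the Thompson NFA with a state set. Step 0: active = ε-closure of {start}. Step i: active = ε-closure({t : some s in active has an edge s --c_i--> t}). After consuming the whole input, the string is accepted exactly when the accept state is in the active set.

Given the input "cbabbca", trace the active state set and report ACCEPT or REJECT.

S₀ = ε-closure({0}) = {0,1,2}
'c' @ 1: {3,4}
'b' @ 2: {1,5}  ✓accept
'a' @ 3: {}  — dead — no transitions
rest 'bbca' ignored (set empty)
after full input: {}  (accept=1 not in)

Answer: REJECT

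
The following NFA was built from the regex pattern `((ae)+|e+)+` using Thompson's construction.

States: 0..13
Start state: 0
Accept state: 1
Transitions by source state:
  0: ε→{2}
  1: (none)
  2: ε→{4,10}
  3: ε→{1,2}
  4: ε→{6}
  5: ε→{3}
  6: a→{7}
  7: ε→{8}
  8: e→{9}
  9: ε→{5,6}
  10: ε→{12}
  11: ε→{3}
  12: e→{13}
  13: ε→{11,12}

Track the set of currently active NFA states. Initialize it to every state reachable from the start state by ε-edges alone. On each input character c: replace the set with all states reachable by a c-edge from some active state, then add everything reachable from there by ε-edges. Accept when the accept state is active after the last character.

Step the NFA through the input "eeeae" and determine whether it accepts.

start: ε-closure({0}) = {0,2,4,6,10,12}
'e' @ 1: {1,2,3,4,6,10,11,12,13}  (accept∈set)
'e' @ 2: {1,2,3,4,6,10,11,12,13}  (accept∈set)
'e' @ 3: {1,2,3,4,6,10,11,12,13}  (accept∈set)
'a' @ 4: {7,8}
'e' @ 5: {1,2,3,4,5,6,9,10,12}  (accept∈set)
end set {1,2,3,4,5,6,9,10,12} — state 1 in

Answer: ACCEPT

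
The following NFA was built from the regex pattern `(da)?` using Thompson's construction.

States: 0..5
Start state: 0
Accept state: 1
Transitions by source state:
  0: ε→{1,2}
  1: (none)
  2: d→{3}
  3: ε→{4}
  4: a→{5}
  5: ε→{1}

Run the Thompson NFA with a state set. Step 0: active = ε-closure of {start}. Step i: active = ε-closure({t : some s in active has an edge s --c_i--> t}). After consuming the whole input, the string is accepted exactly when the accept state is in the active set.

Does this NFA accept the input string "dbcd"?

Answer: REJECT

Trace:
S₀ = ε-closure({0}) = {0,1,2}
'd' @ 1: {3,4}
'b' @ 2: {}  — no active states
rest 'cd' ignored (set empty)
after full input: {}  (accept=1 not in)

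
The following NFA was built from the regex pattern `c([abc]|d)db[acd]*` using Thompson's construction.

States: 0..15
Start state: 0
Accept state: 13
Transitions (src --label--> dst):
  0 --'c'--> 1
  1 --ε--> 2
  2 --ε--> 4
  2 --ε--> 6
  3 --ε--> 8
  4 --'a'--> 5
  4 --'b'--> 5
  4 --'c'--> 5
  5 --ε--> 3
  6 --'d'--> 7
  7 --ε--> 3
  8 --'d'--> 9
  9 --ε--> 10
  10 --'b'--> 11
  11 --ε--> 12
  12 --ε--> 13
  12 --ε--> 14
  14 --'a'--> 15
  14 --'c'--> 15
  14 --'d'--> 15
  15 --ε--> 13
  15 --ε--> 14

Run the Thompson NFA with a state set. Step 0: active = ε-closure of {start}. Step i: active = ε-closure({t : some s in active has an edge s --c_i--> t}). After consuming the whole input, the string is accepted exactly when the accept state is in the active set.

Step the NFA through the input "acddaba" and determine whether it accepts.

start: ε-closure({0}) = {0}
'a' @ 1: {}  — state set empty
rest 'cddaba' ignored (set empty)
end set {} — state 13 not in

Answer: REJECT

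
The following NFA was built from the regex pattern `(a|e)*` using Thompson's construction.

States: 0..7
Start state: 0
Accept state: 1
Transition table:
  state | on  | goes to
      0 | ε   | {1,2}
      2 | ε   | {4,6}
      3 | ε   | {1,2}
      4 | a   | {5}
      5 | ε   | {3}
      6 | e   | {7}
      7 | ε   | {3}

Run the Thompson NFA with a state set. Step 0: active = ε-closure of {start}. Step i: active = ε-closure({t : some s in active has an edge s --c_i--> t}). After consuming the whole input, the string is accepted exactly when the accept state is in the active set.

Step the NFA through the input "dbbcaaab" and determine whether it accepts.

Answer: REJECT

Trace:
S₀ = ε-closure({0}) = {0,1,2,4,6}
'd' @ 1: {}  — state set empty
rest 'bbcaaab' ignored (set empty)
final: {}; accept 1 not in set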